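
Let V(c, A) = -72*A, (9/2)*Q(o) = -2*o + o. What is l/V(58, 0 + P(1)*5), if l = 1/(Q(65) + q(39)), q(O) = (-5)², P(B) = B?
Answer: -1/3800 ≈ -0.00026316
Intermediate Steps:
Q(o) = -2*o/9 (Q(o) = 2*(-2*o + o)/9 = 2*(-o)/9 = -2*o/9)
q(O) = 25
l = 9/95 (l = 1/(-2/9*65 + 25) = 1/(-130/9 + 25) = 1/(95/9) = 9/95 ≈ 0.094737)
l/V(58, 0 + P(1)*5) = 9/(95*((-72*(0 + 1*5)))) = 9/(95*((-72*(0 + 5)))) = 9/(95*((-72*5))) = (9/95)/(-360) = (9/95)*(-1/360) = -1/3800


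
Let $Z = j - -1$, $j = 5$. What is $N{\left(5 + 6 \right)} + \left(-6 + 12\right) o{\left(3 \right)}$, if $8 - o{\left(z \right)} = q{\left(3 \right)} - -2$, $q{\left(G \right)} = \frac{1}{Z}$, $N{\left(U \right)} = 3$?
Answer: $38$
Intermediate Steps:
$Z = 6$ ($Z = 5 - -1 = 5 + 1 = 6$)
$q{\left(G \right)} = \frac{1}{6}$
$o{\left(z \right)} = \frac{35}{6}$ ($o{\left(z \right)} = 8 - \left(\frac{1}{6} - -2\right) = 8 - \left(\frac{1}{6} + 2\right) = 8 - \frac{13}{6} = \frac{35}{6}$)
$N{\left(5 + 6 \right)} + \left(-6 + 12\right) o{\left(3 \right)} = 3 + \left(-6 + 12\right) \frac{35}{6} = 3 + 6 \cdot \frac{35}{6} = 3 + 35 = 38$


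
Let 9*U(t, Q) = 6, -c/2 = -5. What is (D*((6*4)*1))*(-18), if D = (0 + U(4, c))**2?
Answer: -192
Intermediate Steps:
c = 10 (c = -2*(-5) = 10)
U(t, Q) = 2/3 (U(t, Q) = (1/9)*6 = 2/3)
D = 4/9 (D = (0 + 2/3)**2 = (2/3)**2 = 4/9 ≈ 0.44444)
(D*((6*4)*1))*(-18) = (4*((6*4)*1)/9)*(-18) = (4*(24*1)/9)*(-18) = ((4/9)*24)*(-18) = (32/3)*(-18) = -192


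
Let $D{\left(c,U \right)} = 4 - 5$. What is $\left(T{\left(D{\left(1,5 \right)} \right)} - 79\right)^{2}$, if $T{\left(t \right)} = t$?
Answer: $6400$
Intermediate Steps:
$D{\left(c,U \right)} = -1$ ($D{\left(c,U \right)} = 4 - 5 = -1$)
$\left(T{\left(D{\left(1,5 \right)} \right)} - 79\right)^{2} = \left(-1 - 79\right)^{2} = \left(-80\right)^{2} = 6400$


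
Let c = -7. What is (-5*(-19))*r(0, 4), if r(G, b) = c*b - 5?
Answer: -3135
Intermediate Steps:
r(G, b) = -5 - 7*b (r(G, b) = -7*b - 5 = -5 - 7*b)
(-5*(-19))*r(0, 4) = (-5*(-19))*(-5 - 7*4) = 95*(-5 - 28) = 95*(-33) = -3135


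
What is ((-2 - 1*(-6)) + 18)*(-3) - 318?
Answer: -384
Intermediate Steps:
((-2 - 1*(-6)) + 18)*(-3) - 318 = ((-2 + 6) + 18)*(-3) - 318 = (4 + 18)*(-3) - 318 = 22*(-3) - 318 = -66 - 318 = -384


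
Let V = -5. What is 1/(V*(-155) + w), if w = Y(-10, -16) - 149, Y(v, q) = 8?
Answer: 1/634 ≈ 0.0015773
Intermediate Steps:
w = -141 (w = 8 - 149 = -141)
1/(V*(-155) + w) = 1/(-5*(-155) - 141) = 1/(775 - 141) = 1/634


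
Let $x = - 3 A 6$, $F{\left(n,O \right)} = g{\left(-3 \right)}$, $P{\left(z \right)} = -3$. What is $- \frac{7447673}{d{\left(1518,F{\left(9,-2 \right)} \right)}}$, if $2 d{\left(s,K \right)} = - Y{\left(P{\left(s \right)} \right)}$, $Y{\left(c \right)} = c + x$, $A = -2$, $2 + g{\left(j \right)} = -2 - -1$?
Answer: $\frac{14895346}{33} \approx 4.5137 \cdot 10^{5}$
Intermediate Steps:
$g{\left(j \right)} = -3$ ($g{\left(j \right)} = -2 - 1 = -3$)
$F{\left(n,O \right)} = -3$
$x = 36$ ($x = \left(-3\right) \left(-2\right) 6 = 6 \cdot 6 = 36$)
$Y{\left(c \right)} = 36 + c$ ($Y{\left(c \right)} = c + 36 = 36 + c$)
$d{\left(s,K \right)} = - \frac{33}{2}$ ($d{\left(s,K \right)} = \frac{\left(-1\right) \left(36 - 3\right)}{2} = \frac{\left(-1\right) 33}{2} = \frac{1}{2} \left(-33\right) = - \frac{33}{2}$)
$- \frac{7447673}{d{\left(1518,F{\left(9,-2 \right)} \right)}} = - \frac{7447673}{- \frac{33}{2}} = \left(-7447673\right) \left(- \frac{2}{33}\right) = \frac{14895346}{33}$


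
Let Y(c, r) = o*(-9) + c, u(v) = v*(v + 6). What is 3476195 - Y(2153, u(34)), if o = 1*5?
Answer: 3474087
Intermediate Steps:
u(v) = v*(6 + v)
o = 5
Y(c, r) = -45 + c (Y(c, r) = 5*(-9) + c = -45 + c)
3476195 - Y(2153, u(34)) = 3476195 - (-45 + 2153) = 3476195 - 1*2108 = 3476195 - 2108 = 3474087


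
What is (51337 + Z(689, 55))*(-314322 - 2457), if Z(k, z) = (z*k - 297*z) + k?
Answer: -23310499494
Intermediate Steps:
Z(k, z) = k - 297*z + k*z (Z(k, z) = (k*z - 297*z) + k = (-297*z + k*z) + k = k - 297*z + k*z)
(51337 + Z(689, 55))*(-314322 - 2457) = (51337 + (689 - 297*55 + 689*55))*(-314322 - 2457) = (51337 + (689 - 16335 + 37895))*(-316779) = (51337 + 22249)*(-316779) = 73586*(-316779) = -23310499494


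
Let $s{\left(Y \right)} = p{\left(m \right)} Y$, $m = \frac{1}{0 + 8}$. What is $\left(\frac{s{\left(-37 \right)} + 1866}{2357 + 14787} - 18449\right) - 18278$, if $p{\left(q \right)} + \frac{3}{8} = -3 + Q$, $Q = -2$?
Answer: $- \frac{5037164985}{137152} \approx -36727.0$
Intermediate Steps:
$m = \frac{1}{8} \approx 0.125$
$p{\left(q \right)} = - \frac{43}{8}$ ($p{\left(q \right)} = - \frac{3}{8} - 5 = - \frac{43}{8}$)
$s{\left(Y \right)} = - \frac{43 Y}{8}$
$\left(\frac{s{\left(-37 \right)} + 1866}{2357 + 14787} - 18449\right) - 18278 = \left(\frac{\left(- \frac{43}{8}\right) \left(-37\right) + 1866}{2357 + 14787} - 18449\right) - 18278 = \left(\frac{\frac{1591}{8} + 1866}{17144} - 18449\right) - 18278 = \left(\frac{16519}{8} \cdot \frac{1}{17144} - 18449\right) - 18278 = \left(\frac{16519}{137152} - 18449\right) - 18278 = - \frac{2530300729}{137152} - 18278 = - \frac{5037164985}{137152}$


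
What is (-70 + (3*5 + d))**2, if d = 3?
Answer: 2704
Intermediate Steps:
(-70 + (3*5 + d))**2 = (-70 + (3*5 + 3))**2 = (-70 + (15 + 3))**2 = (-70 + 18)**2 = (-52)**2 = 2704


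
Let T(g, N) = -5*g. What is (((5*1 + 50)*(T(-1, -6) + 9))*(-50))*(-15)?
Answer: 577500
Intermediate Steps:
(((5*1 + 50)*(T(-1, -6) + 9))*(-50))*(-15) = (((5*1 + 50)*(-5*(-1) + 9))*(-50))*(-15) = (((5 + 50)*(5 + 9))*(-50))*(-15) = ((55*14)*(-50))*(-15) = (770*(-50))*(-15) = -38500*(-15) = 577500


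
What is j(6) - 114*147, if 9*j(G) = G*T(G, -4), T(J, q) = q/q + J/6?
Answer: -50270/3 ≈ -16757.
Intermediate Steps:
T(J, q) = 1 + J/6 (T(J, q) = 1 + J*(⅙) = 1 + J/6)
j(G) = G*(1 + G/6)/9 (j(G) = (G*(1 + G/6))/9 = G*(1 + G/6)/9)
j(6) - 114*147 = (1/54)*6*(6 + 6) - 114*147 = (1/54)*6*12 - 16758 = 4/3 - 16758 = -50270/3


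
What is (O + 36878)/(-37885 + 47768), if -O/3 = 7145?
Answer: 15443/9883 ≈ 1.5626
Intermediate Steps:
O = -21435 (O = -3*7145 = -21435)
(O + 36878)/(-37885 + 47768) = (-21435 + 36878)/(-37885 + 47768) = 15443/9883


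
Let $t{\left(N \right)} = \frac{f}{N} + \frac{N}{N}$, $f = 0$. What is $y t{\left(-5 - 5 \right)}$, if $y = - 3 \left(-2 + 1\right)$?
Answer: $3$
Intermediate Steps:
$y = 3$ ($y = \left(-3\right) \left(-1\right) = 3$)
$t{\left(N \right)} = 1$ ($t{\left(N \right)} = \frac{0}{N} + \frac{N}{N} = 0 + 1 = 1$)
$y t{\left(-5 - 5 \right)} = 3 \cdot 1 = 3$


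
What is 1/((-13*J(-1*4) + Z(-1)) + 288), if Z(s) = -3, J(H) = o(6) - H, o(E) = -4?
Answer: 1/285 ≈ 0.0035088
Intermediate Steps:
J(H) = -4 - H
1/((-13*J(-1*4) + Z(-1)) + 288) = 1/((-13*(-4 - (-1)*4) - 3) + 288) = 1/((-13*(-4 - 1*(-4)) - 3) + 288) = 1/((-13*(-4 + 4) - 3) + 288) = 1/((-13*0 - 3) + 288) = 1/((0 - 3) + 288) = 1/(-3 + 288) = 1/285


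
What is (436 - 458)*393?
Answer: -8646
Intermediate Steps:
(436 - 458)*393 = -22*393 = -8646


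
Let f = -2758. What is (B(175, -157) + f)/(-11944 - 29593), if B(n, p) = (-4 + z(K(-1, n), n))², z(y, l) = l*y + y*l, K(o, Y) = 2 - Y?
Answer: -3666784158/41537 ≈ -88278.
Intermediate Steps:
z(y, l) = 2*l*y (z(y, l) = l*y + l*y = 2*l*y)
B(n, p) = (-4 + 2*n*(2 - n))²
(B(175, -157) + f)/(-11944 - 29593) = (4*(2 + 175*(-2 + 175))² - 2758)/(-11944 - 29593) = (4*(2 + 175*173)² - 2758)/(-41537) = (4*(2 + 30275)² - 2758)*(-1/41537) = (4*30277² - 2758)*(-1/41537) = (4*916696729 - 2758)*(-1/41537) = (3666786916 - 2758)*(-1/41537) = 3666784158*(-1/41537) = -3666784158/41537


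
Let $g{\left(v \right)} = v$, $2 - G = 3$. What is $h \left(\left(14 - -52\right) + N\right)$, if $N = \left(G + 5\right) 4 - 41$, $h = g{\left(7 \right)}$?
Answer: $287$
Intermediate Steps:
$G = -1$ ($G = 2 - 3 = -1$)
$h = 7$
$N = -25$ ($N = \left(-1 + 5\right) 4 - 41 = 4 \cdot 4 - 41 = 16 - 41 = -25$)
$h \left(\left(14 - -52\right) + N\right) = 7 \left(\left(14 - -52\right) - 25\right) = 7 \left(\left(14 + 52\right) - 25\right) = 7 \left(66 - 25\right) = 7 \cdot 41 = 287$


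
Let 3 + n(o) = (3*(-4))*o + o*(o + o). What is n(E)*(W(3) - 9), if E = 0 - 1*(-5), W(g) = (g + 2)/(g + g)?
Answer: 637/6 ≈ 106.17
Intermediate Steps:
W(g) = (2 + g)/(2*g) (W(g) = (2 + g)/((2*g)) = (2 + g)*(1/(2*g)) = (2 + g)/(2*g))
E = 5 (E = 0 + 5 = 5)
n(o) = -3 - 12*o + 2*o² (n(o) = -3 + ((3*(-4))*o + o*(o + o)) = -3 + (-12*o + o*(2*o)) = -3 + (-12*o + 2*o²) = -3 - 12*o + 2*o²)
n(E)*(W(3) - 9) = (-3 - 12*5 + 2*5²)*((½)*(2 + 3)/3 - 9) = (-3 - 60 + 2*25)*((½)*(⅓)*5 - 9) = (-3 - 60 + 50)*(⅚ - 9) = -13*(-49/6) = 637/6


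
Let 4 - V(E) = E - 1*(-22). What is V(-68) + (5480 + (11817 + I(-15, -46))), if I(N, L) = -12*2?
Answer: 17323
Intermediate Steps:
I(N, L) = -24
V(E) = -18 - E (V(E) = 4 - (E - 1*(-22)) = 4 - (E + 22) = 4 - (22 + E) = 4 + (-22 - E) = -18 - E)
V(-68) + (5480 + (11817 + I(-15, -46))) = (-18 - 1*(-68)) + (5480 + (11817 - 24)) = (-18 + 68) + (5480 + 11793) = 50 + 17273 = 17323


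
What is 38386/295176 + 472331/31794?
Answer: 1674300235/111724116 ≈ 14.986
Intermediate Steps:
38386/295176 + 472331/31794 = 38386*(1/295176) + 472331*(1/31794) = 19193/147588 + 472331/31794 = 1674300235/111724116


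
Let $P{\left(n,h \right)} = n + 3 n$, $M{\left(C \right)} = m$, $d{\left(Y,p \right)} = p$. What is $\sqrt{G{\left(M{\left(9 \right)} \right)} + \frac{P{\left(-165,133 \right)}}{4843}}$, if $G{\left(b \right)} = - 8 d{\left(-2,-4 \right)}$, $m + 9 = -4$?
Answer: $\frac{2 \sqrt{186838097}}{4843} \approx 5.6448$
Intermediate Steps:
$m = -13$ ($m = -9 - 4 = -13$)
$M{\left(C \right)} = -13$
$P{\left(n,h \right)} = 4 n$
$G{\left(b \right)} = 32$ ($G{\left(b \right)} = \left(-8\right) \left(-4\right) = 32$)
$\sqrt{G{\left(M{\left(9 \right)} \right)} + \frac{P{\left(-165,133 \right)}}{4843}} = \sqrt{32 + \frac{4 \left(-165\right)}{4843}} = \sqrt{32 - \frac{660}{4843}} = \sqrt{\frac{154316}{4843}} = \frac{2 \sqrt{186838097}}{4843}$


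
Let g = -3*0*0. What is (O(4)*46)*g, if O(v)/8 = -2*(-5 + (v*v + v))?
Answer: 0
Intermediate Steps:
g = 0 (g = 0*0 = 0)
O(v) = 80 - 16*v - 16*v**2 (O(v) = 8*(-2*(-5 + (v*v + v))) = 8*(-2*(-5 + (v**2 + v))) = 8*(-2*(-5 + (v + v**2))) = 8*(-2*(-5 + v + v**2)) = 8*(10 - 2*v - 2*v**2) = 80 - 16*v - 16*v**2)
(O(4)*46)*g = ((80 - 16*4 - 16*4**2)*46)*0 = ((80 - 64 - 16*16)*46)*0 = ((80 - 64 - 256)*46)*0 = -240*46*0 = -11040*0 = 0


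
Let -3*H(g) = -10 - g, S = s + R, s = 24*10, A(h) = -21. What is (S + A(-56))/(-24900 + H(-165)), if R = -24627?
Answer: 73224/74855 ≈ 0.97821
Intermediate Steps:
s = 240
S = -24387 (S = 240 - 24627 = -24387)
H(g) = 10/3 + g/3 (H(g) = -(-10 - g)/3 = 10/3 + g/3)
(S + A(-56))/(-24900 + H(-165)) = (-24387 - 21)/(-24900 + (10/3 + (⅓)*(-165))) = -24408/(-24900 + (10/3 - 55)) = -24408/(-24900 - 155/3) = -24408/(-74855/3) = -24408*(-3/74855) = 73224/74855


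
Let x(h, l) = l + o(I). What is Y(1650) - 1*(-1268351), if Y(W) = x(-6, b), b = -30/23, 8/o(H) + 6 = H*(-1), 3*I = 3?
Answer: 204204117/161 ≈ 1.2683e+6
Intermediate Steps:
I = 1 (I = (⅓)*3 = 1)
o(H) = 8/(-6 - H) (o(H) = 8/(-6 + H*(-1)) = 8/(-6 - H))
b = -30/23 (b = -30*1/23 = -30/23 ≈ -1.3043)
x(h, l) = -8/7 + l (x(h, l) = l - 8/(6 + 1) = l - 8/7 = -8/7 + l)
Y(W) = -394/161 (Y(W) = -8/7 - 30/23 = -394/161)
Y(1650) - 1*(-1268351) = -394/161 - 1*(-1268351) = -394/161 + 1268351 = 204204117/161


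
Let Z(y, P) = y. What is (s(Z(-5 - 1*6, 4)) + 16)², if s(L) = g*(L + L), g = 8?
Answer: 25600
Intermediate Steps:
s(L) = 16*L (s(L) = 8*(L + L) = 8*(2*L) = 16*L)
(s(Z(-5 - 1*6, 4)) + 16)² = (16*(-5 - 1*6) + 16)² = (16*(-5 - 6) + 16)² = (16*(-11) + 16)² = (-176 + 16)² = (-160)² = 25600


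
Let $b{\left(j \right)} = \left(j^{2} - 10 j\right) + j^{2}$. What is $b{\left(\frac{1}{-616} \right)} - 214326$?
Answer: $- \frac{40663640247}{189728} \approx -2.1433 \cdot 10^{5}$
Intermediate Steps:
$b{\left(j \right)} = - 10 j + 2 j^{2}$
$b{\left(\frac{1}{-616} \right)} - 214326 = \frac{2 \left(-5 + \frac{1}{-616}\right)}{-616} - 214326 = 2 \left(- \frac{1}{616}\right) \left(-5 - \frac{1}{616}\right) - 214326 = 2 \left(- \frac{1}{616}\right) \left(- \frac{3081}{616}\right) - 214326 = \frac{3081}{189728} - 214326 = - \frac{40663640247}{189728}$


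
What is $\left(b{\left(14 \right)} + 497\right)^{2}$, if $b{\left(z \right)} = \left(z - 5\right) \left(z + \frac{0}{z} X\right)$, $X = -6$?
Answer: $388129$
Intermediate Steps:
$b{\left(z \right)} = z \left(-5 + z\right)$ ($b{\left(z \right)} = \left(z - 5\right) \left(z + \frac{0}{z} \left(-6\right)\right) = \left(-5 + z\right) \left(z + 0 \left(-6\right)\right) = \left(-5 + z\right) \left(z + 0\right) = \left(-5 + z\right) z = z \left(-5 + z\right)$)
$\left(b{\left(14 \right)} + 497\right)^{2} = \left(14 \left(-5 + 14\right) + 497\right)^{2} = \left(14 \cdot 9 + 497\right)^{2} = \left(126 + 497\right)^{2} = 623^{2} = 388129$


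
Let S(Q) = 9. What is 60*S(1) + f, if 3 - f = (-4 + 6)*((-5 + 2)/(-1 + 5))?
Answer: 1089/2 ≈ 544.50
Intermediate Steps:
f = 9/2 (f = 3 - (-4 + 6)*(-5 + 2)/(-1 + 5) = 3 - 2*(-3/4) = 3 - 2*(-3*¼) = 3 - 2*(-3)/4 = 3 - 1*(-3/2) = 3 + 3/2 = 9/2 ≈ 4.5000)
60*S(1) + f = 60*9 + 9/2 = 540 + 9/2 = 1089/2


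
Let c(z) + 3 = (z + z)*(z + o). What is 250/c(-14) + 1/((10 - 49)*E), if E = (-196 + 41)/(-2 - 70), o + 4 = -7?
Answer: 487022/1404455 ≈ 0.34677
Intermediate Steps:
o = -11 (o = -4 - 7 = -11)
c(z) = -3 + 2*z*(-11 + z) (c(z) = -3 + (z + z)*(z - 11) = -3 + (2*z)*(-11 + z) = -3 + 2*z*(-11 + z))
E = 155/72 (E = -155/(-72) = -155*(-1/72) = 155/72 ≈ 2.1528)
250/c(-14) + 1/((10 - 49)*E) = 250/(-3 - 22*(-14) + 2*(-14)**2) + 1/((10 - 49)*(155/72)) = 250/(-3 + 308 + 2*196) + (72/155)/(-39) = 250/(-3 + 308 + 392) - 1/39*72/155 = 250/697 - 24/2015 = 487022/1404455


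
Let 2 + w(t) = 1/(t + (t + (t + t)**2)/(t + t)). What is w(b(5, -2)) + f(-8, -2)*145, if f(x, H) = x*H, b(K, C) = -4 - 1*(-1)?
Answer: 39404/17 ≈ 2317.9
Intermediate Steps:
b(K, C) = -3 (b(K, C) = -4 + 1 = -3)
w(t) = -2 + 1/(t + (t + 4*t**2)/(2*t)) (w(t) = -2 + 1/(t + (t + (t + t)**2)/(t + t)) = -2 + 1/(t + (t + (2*t)**2)/((2*t))) = -2 + 1/(t + (t + 4*t**2)*(1/(2*t))) = -2 + 1/(t + (t + 4*t**2)/(2*t)))
f(x, H) = H*x
w(b(5, -2)) + f(-8, -2)*145 = -12*(-3)/(1 + 6*(-3)) - 2*(-8)*145 = -12*(-3)/(1 - 18) + 16*145 = -12*(-3)/(-17) + 2320 = -12*(-3)*(-1/17) + 2320 = -36/17 + 2320 = 39404/17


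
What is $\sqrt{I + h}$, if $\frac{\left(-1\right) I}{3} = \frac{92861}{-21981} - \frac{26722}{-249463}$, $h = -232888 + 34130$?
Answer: $\frac{i \sqrt{663991150444934906858397}}{1827815401} \approx 445.81 i$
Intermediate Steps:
$h = -198758$
$I = \frac{22578007361}{1827815401}$ ($I = - 3 \left(\frac{92861}{-21981} - \frac{26722}{-249463}\right) = - 3 \left(92861 \left(- \frac{1}{21981}\right) - - \frac{26722}{249463}\right) = - 3 \left(- \frac{92861}{21981} + \frac{26722}{249463}\right) = \left(-3\right) \left(- \frac{22578007361}{5483446203}\right) = \frac{22578007361}{1827815401} \approx 12.352$)
$\sqrt{I + h} = \sqrt{\frac{22578007361}{1827815401} - 198758} = \sqrt{- \frac{363270355464597}{1827815401}} = \frac{i \sqrt{663991150444934906858397}}{1827815401}$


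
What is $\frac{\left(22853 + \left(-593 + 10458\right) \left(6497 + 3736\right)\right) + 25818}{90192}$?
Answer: $\frac{6312326}{5637} \approx 1119.8$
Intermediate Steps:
$\frac{\left(22853 + \left(-593 + 10458\right) \left(6497 + 3736\right)\right) + 25818}{90192} = \left(\left(22853 + 9865 \cdot 10233\right) + 25818\right) \frac{1}{90192} = \left(\left(22853 + 100948545\right) + 25818\right) \frac{1}{90192} = \left(100971398 + 25818\right) \frac{1}{90192} = 100997216 \cdot \frac{1}{90192} = \frac{6312326}{5637}$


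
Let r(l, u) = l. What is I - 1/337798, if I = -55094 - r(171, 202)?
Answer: -18668406471/337798 ≈ -55265.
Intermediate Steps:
I = -55265 (I = -55094 - 1*171 = -55094 - 171 = -55265)
I - 1/337798 = -55265 - 1/337798 = -18668406471/337798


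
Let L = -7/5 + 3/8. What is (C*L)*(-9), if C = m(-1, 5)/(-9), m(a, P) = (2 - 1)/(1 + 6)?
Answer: -41/280 ≈ -0.14643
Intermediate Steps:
L = -41/40 (L = -7*⅕ + 3*(⅛) = -7/5 + 3/8 = -41/40 ≈ -1.0250)
m(a, P) = ⅐ (m(a, P) = 1/7 = 1*(⅐) = ⅐)
C = -1/63 (C = (⅐)/(-9) = (⅐)*(-⅑) = -1/63 ≈ -0.015873)
(C*L)*(-9) = -1/63*(-41/40)*(-9) = (41/2520)*(-9) = -41/280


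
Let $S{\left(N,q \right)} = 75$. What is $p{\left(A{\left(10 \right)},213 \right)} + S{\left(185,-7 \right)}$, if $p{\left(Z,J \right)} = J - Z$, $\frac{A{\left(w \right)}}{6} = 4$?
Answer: $264$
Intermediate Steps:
$A{\left(w \right)} = 24$ ($A{\left(w \right)} = 6 \cdot 4 = 24$)
$p{\left(A{\left(10 \right)},213 \right)} + S{\left(185,-7 \right)} = \left(213 - 24\right) + 75 = 189 + 75 = 264$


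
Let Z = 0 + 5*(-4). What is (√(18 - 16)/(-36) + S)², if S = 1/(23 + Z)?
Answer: (12 - √2)²/1296 ≈ 0.086465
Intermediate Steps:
Z = -20 (Z = 0 - 20 = -20)
S = ⅓ (S = 1/(23 - 20) = 1/3 = ⅓ ≈ 0.33333)
(√(18 - 16)/(-36) + S)² = (√(18 - 16)/(-36) + ⅓)² = (√2*(-1/36) + ⅓)² = (-√2/36 + ⅓)² = (⅓ - √2/36)²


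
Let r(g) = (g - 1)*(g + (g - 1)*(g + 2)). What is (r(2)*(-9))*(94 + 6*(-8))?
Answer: -2484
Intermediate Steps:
r(g) = (-1 + g)*(g + (-1 + g)*(2 + g))
(r(2)*(-9))*(94 + 6*(-8)) = ((2 + 2² + 2³ - 4*2)*(-9))*(94 + 6*(-8)) = ((2 + 4 + 8 - 8)*(-9))*(94 - 48) = (6*(-9))*46 = -54*46 = -2484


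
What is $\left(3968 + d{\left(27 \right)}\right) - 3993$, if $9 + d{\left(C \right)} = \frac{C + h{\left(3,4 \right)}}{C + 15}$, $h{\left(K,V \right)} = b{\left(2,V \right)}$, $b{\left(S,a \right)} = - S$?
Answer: $- \frac{1403}{42} \approx -33.405$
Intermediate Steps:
$h{\left(K,V \right)} = -2$ ($h{\left(K,V \right)} = \left(-1\right) 2 = -2$)
$d{\left(C \right)} = -9 + \frac{-2 + C}{15 + C}$ ($d{\left(C \right)} = -9 + \frac{C - 2}{C + 15} = -9 + \frac{-2 + C}{15 + C}$)
$\left(3968 + d{\left(27 \right)}\right) - 3993 = \left(3968 + \frac{-137 - 216}{15 + 27}\right) - 3993 = \left(3968 + \frac{-137 - 216}{42}\right) - 3993 = \left(3968 + \frac{1}{42} \left(-353\right)\right) - 3993 = \left(3968 - \frac{353}{42}\right) - 3993 = \frac{166303}{42} - 3993 = - \frac{1403}{42}$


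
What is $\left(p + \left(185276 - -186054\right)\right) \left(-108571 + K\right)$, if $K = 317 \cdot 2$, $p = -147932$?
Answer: $-24112909926$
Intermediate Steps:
$K = 634$
$\left(p + \left(185276 - -186054\right)\right) \left(-108571 + K\right) = \left(-147932 + \left(185276 - -186054\right)\right) \left(-108571 + 634\right) = \left(-147932 + \left(185276 + 186054\right)\right) \left(-107937\right) = \left(-147932 + 371330\right) \left(-107937\right) = 223398 \left(-107937\right) = -24112909926$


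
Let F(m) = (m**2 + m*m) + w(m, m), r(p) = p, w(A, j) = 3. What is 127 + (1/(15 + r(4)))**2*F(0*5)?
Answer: 45850/361 ≈ 127.01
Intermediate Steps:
F(m) = 3 + 2*m**2 (F(m) = (m**2 + m*m) + 3 = (m**2 + m**2) + 3 = 2*m**2 + 3 = 3 + 2*m**2)
127 + (1/(15 + r(4)))**2*F(0*5) = 127 + (1/(15 + 4))**2*(3 + 2*(0*5)**2) = 127 + (1/19)**2*(3 + 2*0**2) = 127 + (1/19)**2*(3 + 2*0) = 127 + (3 + 0)/361 = 127 + (1/361)*3 = 127 + 3/361 = 45850/361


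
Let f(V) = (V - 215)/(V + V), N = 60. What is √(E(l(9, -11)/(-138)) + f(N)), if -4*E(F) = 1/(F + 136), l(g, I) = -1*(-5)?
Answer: I*√65574546018/225156 ≈ 1.1373*I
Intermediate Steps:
l(g, I) = 5
E(F) = -1/(4*(136 + F)) (E(F) = -1/(4*(F + 136)) = -1/(4*(136 + F)))
f(V) = (-215 + V)/(2*V) (f(V) = (-215 + V)/((2*V)) = (-215 + V)*(1/(2*V)) = (-215 + V)/(2*V))
√(E(l(9, -11)/(-138)) + f(N)) = √(-1/(544 + 4*(5/(-138))) + (½)*(-215 + 60)/60) = √(-1/(544 + 4*(5*(-1/138))) + (½)*(1/60)*(-155)) = √(-1/(544 + 4*(-5/138)) - 31/24) = √(-1/(544 - 10/69) - 31/24) = √(-1/37526/69 - 31/24) = √(-1*69/37526 - 31/24) = √(-69/37526 - 31/24) = √(-582481/450312) = I*√65574546018/225156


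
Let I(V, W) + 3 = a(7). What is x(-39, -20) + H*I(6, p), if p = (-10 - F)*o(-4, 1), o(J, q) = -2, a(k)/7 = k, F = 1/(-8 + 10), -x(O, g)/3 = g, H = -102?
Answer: -4632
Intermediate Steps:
x(O, g) = -3*g
F = ½ (F = 1/2 = ½ ≈ 0.50000)
a(k) = 7*k
p = 21 (p = (-10 - 1*½)*(-2) = (-10 - ½)*(-2) = -21/2*(-2) = 21)
I(V, W) = 46 (I(V, W) = -3 + 7*7 = -3 + 49 = 46)
x(-39, -20) + H*I(6, p) = -3*(-20) - 102*46 = 60 - 4692 = -4632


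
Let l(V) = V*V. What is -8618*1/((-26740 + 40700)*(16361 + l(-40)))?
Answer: -4309/125367780 ≈ -3.4371e-5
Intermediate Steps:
l(V) = V**2
-8618*1/((-26740 + 40700)*(16361 + l(-40))) = -8618*1/((-26740 + 40700)*(16361 + (-40)**2)) = -8618*1/(13960*(16361 + 1600)) = -8618/(13960*17961) = -8618/250735560 = -8618*1/250735560 = -4309/125367780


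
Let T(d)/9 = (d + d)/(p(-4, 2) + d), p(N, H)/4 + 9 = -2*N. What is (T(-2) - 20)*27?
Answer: -378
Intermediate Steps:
p(N, H) = -36 - 8*N (p(N, H) = -36 + 4*(-2*N) = -36 - 8*N)
T(d) = 18*d/(-4 + d) (T(d) = 9*((d + d)/((-36 - 8*(-4)) + d)) = 9*((2*d)/((-36 + 32) + d)) = 9*((2*d)/(-4 + d)) = 9*(2*d/(-4 + d)) = 18*d/(-4 + d))
(T(-2) - 20)*27 = (18*(-2)/(-4 - 2) - 20)*27 = (18*(-2)/(-6) - 20)*27 = (18*(-2)*(-1/6) - 20)*27 = (6 - 20)*27 = -14*27 = -378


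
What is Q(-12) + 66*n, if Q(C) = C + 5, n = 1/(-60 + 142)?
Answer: -254/41 ≈ -6.1951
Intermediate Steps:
n = 1/82 ≈ 0.012195
Q(C) = 5 + C
Q(-12) + 66*n = (5 - 12) + 66*(1/82) = -7 + 33/41 = -254/41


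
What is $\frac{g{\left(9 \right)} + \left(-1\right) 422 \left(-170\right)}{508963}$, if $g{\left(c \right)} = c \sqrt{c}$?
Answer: $\frac{71767}{508963} \approx 0.14101$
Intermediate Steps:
$g{\left(c \right)} = c^{\frac{3}{2}}$
$\frac{g{\left(9 \right)} + \left(-1\right) 422 \left(-170\right)}{508963} = \frac{9^{\frac{3}{2}} + \left(-1\right) 422 \left(-170\right)}{508963} = \left(27 - -71740\right) \frac{1}{508963} = \left(27 + 71740\right) \frac{1}{508963} = 71767 \cdot \frac{1}{508963} = \frac{71767}{508963}$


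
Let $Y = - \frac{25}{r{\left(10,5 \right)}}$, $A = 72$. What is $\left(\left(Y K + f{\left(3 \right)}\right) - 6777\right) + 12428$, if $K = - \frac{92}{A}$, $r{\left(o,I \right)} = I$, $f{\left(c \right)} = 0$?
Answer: $\frac{101833}{18} \approx 5657.4$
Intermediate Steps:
$K = - \frac{23}{18}$ ($K = - \frac{92}{72} = \left(-92\right) \frac{1}{72} = - \frac{23}{18} \approx -1.2778$)
$Y = -5$ ($Y = - \frac{25}{5} = \left(-25\right) \frac{1}{5} = -5$)
$\left(\left(Y K + f{\left(3 \right)}\right) - 6777\right) + 12428 = \left(\left(\left(-5\right) \left(- \frac{23}{18}\right) + 0\right) - 6777\right) + 12428 = \left(\left(\frac{115}{18} + 0\right) - 6777\right) + 12428 = \left(\frac{115}{18} - 6777\right) + 12428 = - \frac{121871}{18} + 12428 = \frac{101833}{18}$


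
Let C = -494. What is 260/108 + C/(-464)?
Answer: 21749/6264 ≈ 3.4721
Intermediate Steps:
260/108 + C/(-464) = 260/108 - 494/(-464) = 260*(1/108) - 494*(-1/464) = 65/27 + 247/232 = 21749/6264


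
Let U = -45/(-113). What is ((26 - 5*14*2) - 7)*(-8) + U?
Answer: 109429/113 ≈ 968.40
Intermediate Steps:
U = 45/113 (U = -45*(-1/113) = 45/113 ≈ 0.39823)
((26 - 5*14*2) - 7)*(-8) + U = ((26 - 5*14*2) - 7)*(-8) + 45/113 = ((26 - 70*2) - 7)*(-8) + 45/113 = ((26 - 140) - 7)*(-8) + 45/113 = (-114 - 7)*(-8) + 45/113 = -121*(-8) + 45/113 = 968 + 45/113 = 109429/113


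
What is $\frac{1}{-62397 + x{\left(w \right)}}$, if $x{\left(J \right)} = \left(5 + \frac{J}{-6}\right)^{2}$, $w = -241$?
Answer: $- \frac{36}{2172851} \approx -1.6568 \cdot 10^{-5}$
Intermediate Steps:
$x{\left(J \right)} = \left(5 - \frac{J}{6}\right)^{2}$ ($x{\left(J \right)} = \left(5 + J \left(- \frac{1}{6}\right)\right)^{2} = \left(5 - \frac{J}{6}\right)^{2}$)
$\frac{1}{-62397 + x{\left(w \right)}} = \frac{1}{-62397 + \frac{\left(-30 - 241\right)^{2}}{36}} = \frac{1}{-62397 + \frac{\left(-271\right)^{2}}{36}} = \frac{1}{-62397 + \frac{1}{36} \cdot 73441} = \frac{1}{-62397 + \frac{73441}{36}} = \frac{1}{- \frac{2172851}{36}} = - \frac{36}{2172851}$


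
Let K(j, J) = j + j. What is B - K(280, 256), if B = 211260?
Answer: 210700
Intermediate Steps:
K(j, J) = 2*j
B - K(280, 256) = 211260 - 2*280 = 211260 - 1*560 = 211260 - 560 = 210700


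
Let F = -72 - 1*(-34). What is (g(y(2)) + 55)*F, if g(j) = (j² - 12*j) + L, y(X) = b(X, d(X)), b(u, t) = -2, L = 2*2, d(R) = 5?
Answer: -3306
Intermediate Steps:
L = 4
y(X) = -2
F = -38 (F = -72 + 34 = -38)
g(j) = 4 + j² - 12*j (g(j) = (j² - 12*j) + 4 = 4 + j² - 12*j)
(g(y(2)) + 55)*F = ((4 + (-2)² - 12*(-2)) + 55)*(-38) = ((4 + 4 + 24) + 55)*(-38) = (32 + 55)*(-38) = 87*(-38) = -3306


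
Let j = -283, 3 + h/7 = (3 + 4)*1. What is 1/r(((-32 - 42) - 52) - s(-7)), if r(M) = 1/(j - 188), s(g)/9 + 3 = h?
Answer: -471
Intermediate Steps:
h = 28 (h = -21 + 7*((3 + 4)*1) = -21 + 7*(7*1) = -21 + 7*7 = -21 + 49 = 28)
s(g) = 225 (s(g) = -27 + 9*28 = -27 + 252 = 225)
r(M) = -1/471 (r(M) = 1/(-283 - 188) = 1/(-471) = -1/471)
1/r(((-32 - 42) - 52) - s(-7)) = 1/(-1/471) = -471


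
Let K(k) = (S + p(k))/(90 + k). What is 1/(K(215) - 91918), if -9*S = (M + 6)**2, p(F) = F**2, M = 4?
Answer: -549/50379797 ≈ -1.0897e-5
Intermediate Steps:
S = -100/9 (S = -(4 + 6)**2/9 = -1/9*10**2 = -1/9*100 = -100/9 ≈ -11.111)
K(k) = (-100/9 + k**2)/(90 + k)
1/(K(215) - 91918) = 1/((-100/9 + 215**2)/(90 + 215) - 91918) = 1/((-100/9 + 46225)/305 - 91918) = 1/((1/305)*(415925/9) - 91918) = 1/(83185/549 - 91918) = 1/(-50379797/549) = -549/50379797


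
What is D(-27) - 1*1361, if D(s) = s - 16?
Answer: -1404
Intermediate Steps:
D(s) = -16 + s
D(-27) - 1*1361 = (-16 - 27) - 1*1361 = -43 - 1361 = -1404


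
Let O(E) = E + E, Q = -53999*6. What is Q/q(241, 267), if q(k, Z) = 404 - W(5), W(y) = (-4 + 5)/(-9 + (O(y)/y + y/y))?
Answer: -1943964/2425 ≈ -801.63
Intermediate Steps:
Q = -323994
O(E) = 2*E
W(y) = -1/6 (W(y) = (-4 + 5)/(-9 + ((2*y)/y + y/y)) = 1/(-9 + (2 + 1)) = 1/(-9 + 3) = 1/(-6) = 1*(-1/6) = -1/6)
q(k, Z) = 2425/6 (q(k, Z) = 404 - 1*(-1/6) = 404 + 1/6 = 2425/6)
Q/q(241, 267) = -323994/2425/6 = -323994*6/2425 = -1943964/2425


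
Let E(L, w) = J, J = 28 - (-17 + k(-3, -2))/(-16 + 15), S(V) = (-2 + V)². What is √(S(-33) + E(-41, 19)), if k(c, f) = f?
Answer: √1234 ≈ 35.128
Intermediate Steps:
J = 9 (J = 28 - (-17 - 2)/(-16 + 15) = 28 - (-19)/(-1) = 28 - (-19)*(-1) = 28 - 1*19 = 28 - 19 = 9)
E(L, w) = 9
√(S(-33) + E(-41, 19)) = √((-2 - 33)² + 9) = √((-35)² + 9) = √(1225 + 9) = √1234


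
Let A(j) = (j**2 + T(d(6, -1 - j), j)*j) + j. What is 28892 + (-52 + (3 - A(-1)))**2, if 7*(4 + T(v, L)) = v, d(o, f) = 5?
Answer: 1549664/49 ≈ 31626.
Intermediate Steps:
T(v, L) = -4 + v/7
A(j) = j**2 - 16*j/7 (A(j) = (j**2 + (-4 + (1/7)*5)*j) + j = (j**2 + (-4 + 5/7)*j) + j = (j**2 - 23*j/7) + j = j**2 - 16*j/7)
28892 + (-52 + (3 - A(-1)))**2 = 28892 + (-52 + (3 - (-1)*(-16 + 7*(-1))/7))**2 = 28892 + (-52 + (3 - (-1)*(-16 - 7)/7))**2 = 28892 + (-52 + (3 - (-1)*(-23)/7))**2 = 28892 + (-52 + (3 - 1*23/7))**2 = 28892 + (-52 + (3 - 23/7))**2 = 28892 + (-52 - 2/7)**2 = 28892 + (-366/7)**2 = 28892 + 133956/49 = 1549664/49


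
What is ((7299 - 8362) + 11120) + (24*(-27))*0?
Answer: 10057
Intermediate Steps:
((7299 - 8362) + 11120) + (24*(-27))*0 = (-1063 + 11120) - 648*0 = 10057 + 0 = 10057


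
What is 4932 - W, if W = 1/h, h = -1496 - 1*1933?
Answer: 16911829/3429 ≈ 4932.0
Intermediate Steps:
h = -3429 (h = -1496 - 1933 = -3429)
W = -1/3429 (W = 1/(-3429) = -1/3429 ≈ -0.00029163)
4932 - W = 4932 - 1*(-1/3429) = 4932 + 1/3429 = 16911829/3429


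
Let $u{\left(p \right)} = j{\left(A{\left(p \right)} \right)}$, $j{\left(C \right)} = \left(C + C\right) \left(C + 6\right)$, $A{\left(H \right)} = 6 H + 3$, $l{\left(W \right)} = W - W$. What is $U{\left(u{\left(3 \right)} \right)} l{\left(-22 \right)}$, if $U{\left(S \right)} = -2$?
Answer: $0$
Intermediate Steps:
$l{\left(W \right)} = 0$
$A{\left(H \right)} = 3 + 6 H$
$j{\left(C \right)} = 2 C \left(6 + C\right)$
$u{\left(p \right)} = 2 \left(3 + 6 p\right) \left(9 + 6 p\right)$ ($u{\left(p \right)} = 2 \left(3 + 6 p\right) \left(6 + \left(3 + 6 p\right)\right) = 2 \left(3 + 6 p\right) \left(9 + 6 p\right)$)
$U{\left(u{\left(3 \right)} \right)} l{\left(-22 \right)} = \left(-2\right) 0 = 0$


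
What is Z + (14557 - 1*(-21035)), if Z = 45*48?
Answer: 37752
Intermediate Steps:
Z = 2160
Z + (14557 - 1*(-21035)) = 2160 + (14557 - 1*(-21035)) = 2160 + (14557 + 21035) = 2160 + 35592 = 37752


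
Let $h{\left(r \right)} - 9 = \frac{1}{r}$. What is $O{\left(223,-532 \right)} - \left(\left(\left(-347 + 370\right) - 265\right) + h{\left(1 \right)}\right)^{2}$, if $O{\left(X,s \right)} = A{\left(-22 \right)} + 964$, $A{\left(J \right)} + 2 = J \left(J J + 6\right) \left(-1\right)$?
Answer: $-42082$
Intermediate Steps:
$h{\left(r \right)} = 9 + \frac{1}{r}$
$A{\left(J \right)} = -2 - J \left(6 + J^{2}\right)$ ($A{\left(J \right)} = -2 + J \left(J J + 6\right) \left(-1\right) = -2 + J \left(J^{2} + 6\right) \left(-1\right) = -2 + J \left(6 + J^{2}\right) \left(-1\right) = -2 - J \left(6 + J^{2}\right)$)
$O{\left(X,s \right)} = 11742$ ($O{\left(X,s \right)} = \left(-2 - \left(-22\right)^{3} - -132\right) + 964 = \left(-2 - -10648 + 132\right) + 964 = \left(-2 + 10648 + 132\right) + 964 = 10778 + 964 = 11742$)
$O{\left(223,-532 \right)} - \left(\left(\left(-347 + 370\right) - 265\right) + h{\left(1 \right)}\right)^{2} = 11742 - \left(\left(\left(-347 + 370\right) - 265\right) + \left(9 + 1^{-1}\right)\right)^{2} = 11742 - \left(\left(23 - 265\right) + \left(9 + 1\right)\right)^{2} = 11742 - \left(-242 + 10\right)^{2} = 11742 - \left(-232\right)^{2} = 11742 - 53824 = -42082$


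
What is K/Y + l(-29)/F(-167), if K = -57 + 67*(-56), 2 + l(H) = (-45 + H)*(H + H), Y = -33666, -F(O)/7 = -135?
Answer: 3289481/706986 ≈ 4.6528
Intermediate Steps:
F(O) = 945 (F(O) = -7*(-135) = 945)
l(H) = -2 + 2*H*(-45 + H) (l(H) = -2 + (-45 + H)*(H + H) = -2 + (-45 + H)*(2*H) = -2 + 2*H*(-45 + H))
K = -3809 (K = -57 - 3752 = -3809)
K/Y + l(-29)/F(-167) = -3809/(-33666) + (-2 - 90*(-29) + 2*(-29)²)/945 = -3809*(-1/33666) + (-2 + 2610 + 2*841)*(1/945) = 3809/33666 + (-2 + 2610 + 1682)*(1/945) = 3809/33666 + 4290*(1/945) = 3809/33666 + 286/63 = 3289481/706986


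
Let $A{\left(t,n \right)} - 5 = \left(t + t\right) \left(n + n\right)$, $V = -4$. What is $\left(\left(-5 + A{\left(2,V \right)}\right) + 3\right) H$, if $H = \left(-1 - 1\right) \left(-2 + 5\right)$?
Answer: $174$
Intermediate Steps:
$A{\left(t,n \right)} = 5 + 4 n t$ ($A{\left(t,n \right)} = 5 + \left(t + t\right) \left(n + n\right) = 5 + 2 t 2 n = 5 + 4 n t$)
$H = -6$ ($H = \left(-2\right) 3 = -6$)
$\left(\left(-5 + A{\left(2,V \right)}\right) + 3\right) H = \left(\left(-5 + \left(5 + 4 \left(-4\right) 2\right)\right) + 3\right) \left(-6\right) = \left(\left(-5 + \left(5 - 32\right)\right) + 3\right) \left(-6\right) = \left(\left(-5 - 27\right) + 3\right) \left(-6\right) = \left(-32 + 3\right) \left(-6\right) = \left(-29\right) \left(-6\right) = 174$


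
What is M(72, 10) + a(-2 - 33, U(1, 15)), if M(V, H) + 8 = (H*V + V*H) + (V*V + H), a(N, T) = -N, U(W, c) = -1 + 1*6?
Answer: 6661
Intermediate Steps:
U(W, c) = 5 (U(W, c) = -1 + 6 = 5)
M(V, H) = -8 + H + V² + 2*H*V (M(V, H) = -8 + ((H*V + V*H) + (V*V + H)) = -8 + ((H*V + H*V) + (V² + H)) = -8 + (2*H*V + (H + V²)) = -8 + (H + V² + 2*H*V) = -8 + H + V² + 2*H*V)
M(72, 10) + a(-2 - 33, U(1, 15)) = (-8 + 10 + 72² + 2*10*72) - (-2 - 33) = (-8 + 10 + 5184 + 1440) - 1*(-35) = 6626 + 35 = 6661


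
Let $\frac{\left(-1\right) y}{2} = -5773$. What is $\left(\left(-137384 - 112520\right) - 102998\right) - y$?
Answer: $-364448$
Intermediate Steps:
$y = 11546$ ($y = \left(-2\right) \left(-5773\right) = 11546$)
$\left(\left(-137384 - 112520\right) - 102998\right) - y = \left(\left(-137384 - 112520\right) - 102998\right) - 11546 = \left(-249904 - 102998\right) - 11546 = -352902 - 11546 = -364448$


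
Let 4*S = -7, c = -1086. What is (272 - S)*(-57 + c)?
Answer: -1251585/4 ≈ -3.1290e+5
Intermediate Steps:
S = -7/4 (S = (¼)*(-7) = -7/4 ≈ -1.7500)
(272 - S)*(-57 + c) = (272 - 1*(-7/4))*(-57 - 1086) = (272 + 7/4)*(-1143) = (1095/4)*(-1143) = -1251585/4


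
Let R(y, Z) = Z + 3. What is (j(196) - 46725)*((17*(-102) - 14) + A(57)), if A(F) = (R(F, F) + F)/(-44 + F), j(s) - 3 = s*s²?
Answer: -13012613546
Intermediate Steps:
j(s) = 3 + s³ (j(s) = 3 + s*s² = 3 + s³)
R(y, Z) = 3 + Z
A(F) = (3 + 2*F)/(-44 + F) (A(F) = ((3 + F) + F)/(-44 + F) = (3 + 2*F)/(-44 + F))
(j(196) - 46725)*((17*(-102) - 14) + A(57)) = ((3 + 196³) - 46725)*((17*(-102) - 14) + (3 + 2*57)/(-44 + 57)) = ((3 + 7529536) - 46725)*((-1734 - 14) + (3 + 114)/13) = (7529539 - 46725)*(-1748 + (1/13)*117) = 7482814*(-1748 + 9) = 7482814*(-1739) = -13012613546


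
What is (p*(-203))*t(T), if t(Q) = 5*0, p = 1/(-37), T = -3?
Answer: 0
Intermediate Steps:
p = -1/37 ≈ -0.027027
t(Q) = 0
(p*(-203))*t(T) = -1/37*(-203)*0 = (203/37)*0 = 0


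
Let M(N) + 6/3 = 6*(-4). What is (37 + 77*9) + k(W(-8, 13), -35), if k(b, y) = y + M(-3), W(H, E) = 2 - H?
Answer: 669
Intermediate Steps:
M(N) = -26 (M(N) = -2 + 6*(-4) = -2 - 24 = -26)
k(b, y) = -26 + y (k(b, y) = y - 26 = -26 + y)
(37 + 77*9) + k(W(-8, 13), -35) = (37 + 77*9) + (-26 - 35) = (37 + 693) - 61 = 730 - 61 = 669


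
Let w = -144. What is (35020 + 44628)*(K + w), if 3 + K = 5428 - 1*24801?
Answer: -1554728960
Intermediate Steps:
K = -19376 (K = -3 + (5428 - 1*24801) = -3 + (5428 - 24801) = -3 - 19373 = -19376)
(35020 + 44628)*(K + w) = (35020 + 44628)*(-19376 - 144) = 79648*(-19520) = -1554728960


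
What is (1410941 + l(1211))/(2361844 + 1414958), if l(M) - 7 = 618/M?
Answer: 284776441/762284537 ≈ 0.37358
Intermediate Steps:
l(M) = 7 + 618/M
(1410941 + l(1211))/(2361844 + 1414958) = (1410941 + (7 + 618/1211))/(2361844 + 1414958) = (1410941 + (7 + 618*(1/1211)))/3776802 = (1410941 + (7 + 618/1211))*(1/3776802) = (1410941 + 9095/1211)*(1/3776802) = (1708658646/1211)*(1/3776802) = 284776441/762284537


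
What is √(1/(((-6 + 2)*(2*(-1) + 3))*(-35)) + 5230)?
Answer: √25627035/70 ≈ 72.319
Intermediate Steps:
√(1/(((-6 + 2)*(2*(-1) + 3))*(-35)) + 5230) = √(1/(-4*(-2 + 3)*(-35)) + 5230) = √(1/(-4*1*(-35)) + 5230) = √(1/(-4*(-35)) + 5230) = √(1/140 + 5230) = √(732201/140) = √25627035/70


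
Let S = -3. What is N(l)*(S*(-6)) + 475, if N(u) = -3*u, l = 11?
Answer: -119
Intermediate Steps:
N(l)*(S*(-6)) + 475 = (-3*11)*(-3*(-6)) + 475 = -33*18 + 475 = -594 + 475 = -119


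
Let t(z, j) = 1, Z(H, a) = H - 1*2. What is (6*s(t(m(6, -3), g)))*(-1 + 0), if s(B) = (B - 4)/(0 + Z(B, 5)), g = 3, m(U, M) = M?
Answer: -18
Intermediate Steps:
Z(H, a) = -2 + H (Z(H, a) = H - 2 = -2 + H)
s(B) = (-4 + B)/(-2 + B) (s(B) = (B - 4)/(0 + (-2 + B)) = (-4 + B)/(-2 + B))
(6*s(t(m(6, -3), g)))*(-1 + 0) = (6*((-4 + 1)/(-2 + 1)))*(-1 + 0) = (6*(-3/(-1)))*(-1) = (6*(-1*(-3)))*(-1) = (6*3)*(-1) = 18*(-1) = -18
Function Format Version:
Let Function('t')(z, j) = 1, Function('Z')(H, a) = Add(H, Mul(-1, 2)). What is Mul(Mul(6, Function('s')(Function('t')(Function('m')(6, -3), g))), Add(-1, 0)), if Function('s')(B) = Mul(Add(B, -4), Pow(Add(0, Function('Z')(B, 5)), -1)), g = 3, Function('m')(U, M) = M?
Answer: -18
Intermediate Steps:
Function('Z')(H, a) = Add(-2, H) (Function('Z')(H, a) = Add(H, -2) = Add(-2, H))
Function('s')(B) = Mul(Pow(Add(-2, B), -1), Add(-4, B)) (Function('s')(B) = Mul(Add(B, -4), Pow(Add(0, Add(-2, B)), -1)) = Mul(Add(-4, B), Pow(Add(-2, B), -1)) = Mul(Pow(Add(-2, B), -1), Add(-4, B)))
Mul(Mul(6, Function('s')(Function('t')(Function('m')(6, -3), g))), Add(-1, 0)) = Mul(Mul(6, Mul(Pow(Add(-2, 1), -1), Add(-4, 1))), Add(-1, 0)) = Mul(Mul(6, Mul(Pow(-1, -1), -3)), -1) = Mul(Mul(6, Mul(-1, -3)), -1) = Mul(Mul(6, 3), -1) = Mul(18, -1) = -18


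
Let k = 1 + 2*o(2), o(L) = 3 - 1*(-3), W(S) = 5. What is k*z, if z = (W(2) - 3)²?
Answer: 52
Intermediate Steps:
z = 4 (z = (5 - 3)² = 2² = 4)
o(L) = 6 (o(L) = 3 + 3 = 6)
k = 13 (k = 1 + 2*6 = 1 + 12 = 13)
k*z = 13*4 = 52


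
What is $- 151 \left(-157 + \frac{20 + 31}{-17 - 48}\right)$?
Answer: $\frac{1548656}{65} \approx 23825.0$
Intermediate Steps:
$- 151 \left(-157 + \frac{20 + 31}{-17 - 48}\right) = - 151 \left(-157 + \frac{51}{-65}\right) = - 151 \left(-157 + 51 \left(- \frac{1}{65}\right)\right) = - 151 \left(-157 - \frac{51}{65}\right) = \left(-151\right) \left(- \frac{10256}{65}\right) = \frac{1548656}{65}$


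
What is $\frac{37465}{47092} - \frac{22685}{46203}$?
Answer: $\frac{662713375}{2175791676} \approx 0.30458$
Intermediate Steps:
$\frac{37465}{47092} - \frac{22685}{46203} = \frac{662713375}{2175791676}$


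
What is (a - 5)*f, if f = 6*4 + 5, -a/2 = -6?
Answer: 203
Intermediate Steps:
a = 12 (a = -2*(-6) = 12)
f = 29 (f = 24 + 5 = 29)
(a - 5)*f = (12 - 5)*29 = 7*29 = 203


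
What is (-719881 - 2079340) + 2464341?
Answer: -334880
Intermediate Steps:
(-719881 - 2079340) + 2464341 = -2799221 + 2464341 = -334880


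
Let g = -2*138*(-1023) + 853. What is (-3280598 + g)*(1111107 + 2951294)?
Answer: -12176628570197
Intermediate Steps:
g = 283201 (g = -276*(-1023) + 853 = 282348 + 853 = 283201)
(-3280598 + g)*(1111107 + 2951294) = (-3280598 + 283201)*(1111107 + 2951294) = -2997397*4062401 = -12176628570197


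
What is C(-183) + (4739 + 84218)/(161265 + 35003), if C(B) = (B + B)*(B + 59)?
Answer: 8907515869/196268 ≈ 45384.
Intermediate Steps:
C(B) = 2*B*(59 + B) (C(B) = (2*B)*(59 + B) = 2*B*(59 + B))
C(-183) + (4739 + 84218)/(161265 + 35003) = 2*(-183)*(59 - 183) + (4739 + 84218)/(161265 + 35003) = 2*(-183)*(-124) + 88957/196268 = 45384 + 88957*(1/196268) = 45384 + 88957/196268 = 8907515869/196268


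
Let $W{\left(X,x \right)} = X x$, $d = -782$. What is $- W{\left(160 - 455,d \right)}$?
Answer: $-230690$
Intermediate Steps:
$- W{\left(160 - 455,d \right)} = - \left(160 - 455\right) \left(-782\right) = - \left(-295\right) \left(-782\right) = \left(-1\right) 230690 = -230690$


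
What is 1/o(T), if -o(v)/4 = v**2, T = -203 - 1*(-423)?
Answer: -1/193600 ≈ -5.1653e-6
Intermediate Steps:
T = 220 (T = -203 + 423 = 220)
o(v) = -4*v**2
1/o(T) = 1/(-4*220**2) = 1/(-4*48400) = 1/(-193600) = -1/193600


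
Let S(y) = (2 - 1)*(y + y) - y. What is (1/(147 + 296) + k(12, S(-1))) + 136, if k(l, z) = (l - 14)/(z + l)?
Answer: 661853/4873 ≈ 135.82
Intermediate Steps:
S(y) = y (S(y) = 1*(2*y) - y = 2*y - y = y)
k(l, z) = (-14 + l)/(l + z)
(1/(147 + 296) + k(12, S(-1))) + 136 = (1/(147 + 296) + (-14 + 12)/(12 - 1)) + 136 = (1/443 - 2/11) + 136 = -875/4873 + 136 = 661853/4873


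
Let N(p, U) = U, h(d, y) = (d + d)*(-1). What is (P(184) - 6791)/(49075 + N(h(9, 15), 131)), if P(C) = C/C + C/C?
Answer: -2263/16402 ≈ -0.13797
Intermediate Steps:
h(d, y) = -2*d (h(d, y) = (2*d)*(-1) = -2*d)
P(C) = 2 (P(C) = 1 + 1 = 2)
(P(184) - 6791)/(49075 + N(h(9, 15), 131)) = (2 - 6791)/(49075 + 131) = -6789/49206 = -6789*1/49206 = -2263/16402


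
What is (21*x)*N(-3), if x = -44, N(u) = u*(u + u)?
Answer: -16632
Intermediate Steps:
N(u) = 2*u**2 (N(u) = u*(2*u) = 2*u**2)
(21*x)*N(-3) = (21*(-44))*(2*(-3)**2) = -1848*9 = -924*18 = -16632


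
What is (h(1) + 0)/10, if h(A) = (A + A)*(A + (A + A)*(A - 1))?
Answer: 1/5 ≈ 0.20000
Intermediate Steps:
h(A) = 2*A*(A + 2*A*(-1 + A)) (h(A) = (2*A)*(A + (2*A)*(-1 + A)) = (2*A)*(A + 2*A*(-1 + A)) = 2*A*(A + 2*A*(-1 + A)))
(h(1) + 0)/10 = (1**2*(-2 + 4*1) + 0)/10 = (1*(-2 + 4) + 0)*(1/10) = (1*2 + 0)*(1/10) = (2 + 0)*(1/10) = 2*(1/10) = 1/5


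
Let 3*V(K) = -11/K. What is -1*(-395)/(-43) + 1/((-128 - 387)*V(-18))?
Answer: -2239997/243595 ≈ -9.1956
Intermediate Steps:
V(K) = -11/(3*K) (V(K) = (-11/K)/3 = -11/(3*K))
-1*(-395)/(-43) + 1/((-128 - 387)*V(-18)) = -1*(-395)/(-43) + 1/((-128 - 387)*((-11/3/(-18)))) = 395*(-1/43) + 1/((-515)*((-11/3*(-1/18)))) = -395/43 - 1/(515*11/54) = -395/43 - 1/515*54/11 = -395/43 - 54/5665 = -2239997/243595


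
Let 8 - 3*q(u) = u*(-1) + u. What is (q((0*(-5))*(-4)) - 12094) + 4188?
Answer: -23710/3 ≈ -7903.3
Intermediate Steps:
q(u) = 8/3 (q(u) = 8/3 - (u*(-1) + u)/3 = 8/3 - (-u + u)/3 = 8/3 - ⅓*0 = 8/3 + 0 = 8/3)
(q((0*(-5))*(-4)) - 12094) + 4188 = (8/3 - 12094) + 4188 = -36274/3 + 4188 = -23710/3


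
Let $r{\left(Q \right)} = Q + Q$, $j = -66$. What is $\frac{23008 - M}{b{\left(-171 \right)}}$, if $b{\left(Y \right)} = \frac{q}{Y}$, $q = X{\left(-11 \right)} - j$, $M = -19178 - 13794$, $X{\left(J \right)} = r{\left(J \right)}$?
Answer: $- \frac{2393145}{11} \approx -2.1756 \cdot 10^{5}$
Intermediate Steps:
$r{\left(Q \right)} = 2 Q$
$X{\left(J \right)} = 2 J$
$M = -32972$
$q = 44$ ($q = 2 \left(-11\right) - -66 = -22 + 66 = 44$)
$b{\left(Y \right)} = \frac{44}{Y}$
$\frac{23008 - M}{b{\left(-171 \right)}} = \frac{23008 - -32972}{44 \frac{1}{-171}} = \frac{23008 + 32972}{44 \left(- \frac{1}{171}\right)} = \frac{55980}{- \frac{44}{171}} = 55980 \left(- \frac{171}{44}\right) = - \frac{2393145}{11}$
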